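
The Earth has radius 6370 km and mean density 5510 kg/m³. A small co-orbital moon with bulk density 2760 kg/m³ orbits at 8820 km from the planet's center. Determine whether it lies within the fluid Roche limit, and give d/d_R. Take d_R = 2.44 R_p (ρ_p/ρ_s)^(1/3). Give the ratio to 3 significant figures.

d_R = 2.44 × (6370 km) × (5510/2760)^(1/3) = 19570 km
d/d_R = (8820) / (19570) = 0.451
Since d/d_R < 1, the body is inside the Roche limit.

inside; d/d_R ≈ 0.451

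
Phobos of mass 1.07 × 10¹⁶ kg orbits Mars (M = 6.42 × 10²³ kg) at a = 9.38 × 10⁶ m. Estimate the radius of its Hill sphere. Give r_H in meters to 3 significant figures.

1.66 × 10⁴ m

r_H ≈ a (m/3M)^(1/3)
    = (9.38 × 10⁶) × (1.07 × 10¹⁶ / (3 × 6.42 × 10²³))^(1/3)
    = 1.66 × 10⁴ m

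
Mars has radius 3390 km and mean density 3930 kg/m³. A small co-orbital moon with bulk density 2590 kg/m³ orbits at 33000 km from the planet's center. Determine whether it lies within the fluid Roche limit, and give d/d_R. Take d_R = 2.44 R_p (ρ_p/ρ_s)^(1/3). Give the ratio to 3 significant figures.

d_R = 2.44 × (3390 km) × (3930/2590)^(1/3) = 9505 km
d/d_R = (33000) / (9505) = 3.47
Since d/d_R > 1, the body is outside the Roche limit.

outside; d/d_R ≈ 3.47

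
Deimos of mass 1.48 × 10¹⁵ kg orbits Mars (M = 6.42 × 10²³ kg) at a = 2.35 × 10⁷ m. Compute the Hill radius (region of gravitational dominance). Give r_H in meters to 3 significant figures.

r_H ≈ a (m/3M)^(1/3)
    = (2.35 × 10⁷) × (1.48 × 10¹⁵ / (3 × 6.42 × 10²³))^(1/3)
    = 2.15 × 10⁴ m

2.15 × 10⁴ m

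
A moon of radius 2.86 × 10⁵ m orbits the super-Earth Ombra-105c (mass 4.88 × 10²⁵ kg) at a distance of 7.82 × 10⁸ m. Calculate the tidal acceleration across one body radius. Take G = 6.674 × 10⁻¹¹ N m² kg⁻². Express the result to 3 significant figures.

3.90 × 10⁻⁶ m/s²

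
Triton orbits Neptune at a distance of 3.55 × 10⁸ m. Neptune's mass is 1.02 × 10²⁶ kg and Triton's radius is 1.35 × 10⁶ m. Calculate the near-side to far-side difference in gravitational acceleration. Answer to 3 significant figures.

8.22 × 10⁻⁴ m/s²

a_tidal = 4GMr/d³
        = 4 × (6.674 × 10⁻¹¹) × (1.02 × 10²⁶) × (1.35 × 10⁶) / (3.55 × 10⁸)³
        = 8.22 × 10⁻⁴ m/s²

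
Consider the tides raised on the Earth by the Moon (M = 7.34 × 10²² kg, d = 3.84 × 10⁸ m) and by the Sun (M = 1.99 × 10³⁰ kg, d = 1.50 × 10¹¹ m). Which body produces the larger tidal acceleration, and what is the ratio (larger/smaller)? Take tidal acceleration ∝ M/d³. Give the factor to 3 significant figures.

The Moon, by a factor of ≈ 2.20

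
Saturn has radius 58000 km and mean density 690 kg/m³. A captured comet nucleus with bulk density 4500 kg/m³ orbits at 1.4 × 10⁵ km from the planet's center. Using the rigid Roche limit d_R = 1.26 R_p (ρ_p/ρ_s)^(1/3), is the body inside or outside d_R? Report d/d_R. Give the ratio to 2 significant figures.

d_R = 1.26 × (58000 km) × (690/4500)^(1/3) = 39120 km
d/d_R = (1.4 × 10⁵) / (39120) = 3.6
Since d/d_R > 1, the body is outside the Roche limit.

outside; d/d_R ≈ 3.6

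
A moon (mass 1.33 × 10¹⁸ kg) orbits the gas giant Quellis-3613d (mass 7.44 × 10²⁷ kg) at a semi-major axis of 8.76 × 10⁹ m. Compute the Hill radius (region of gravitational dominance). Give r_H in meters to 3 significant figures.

3.42 × 10⁶ m

r_H ≈ a (m/3M)^(1/3)
    = (8.76 × 10⁹) × (1.33 × 10¹⁸ / (3 × 7.44 × 10²⁷))^(1/3)
    = 3.42 × 10⁶ m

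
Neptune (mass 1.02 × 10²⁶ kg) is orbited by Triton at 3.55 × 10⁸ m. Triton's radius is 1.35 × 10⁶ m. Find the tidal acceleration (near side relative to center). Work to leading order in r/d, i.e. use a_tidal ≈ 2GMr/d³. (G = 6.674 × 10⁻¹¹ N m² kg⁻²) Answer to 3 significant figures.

The tidal stretch is the gradient of GM/d² times the body's extent r, hence the 1/d³ dependence.
a_tidal = 2GMr/d³
        = 2 × (6.674 × 10⁻¹¹) × (1.02 × 10²⁶) × (1.35 × 10⁶) / (3.55 × 10⁸)³
        = 4.11 × 10⁻⁴ m/s²

4.11 × 10⁻⁴ m/s²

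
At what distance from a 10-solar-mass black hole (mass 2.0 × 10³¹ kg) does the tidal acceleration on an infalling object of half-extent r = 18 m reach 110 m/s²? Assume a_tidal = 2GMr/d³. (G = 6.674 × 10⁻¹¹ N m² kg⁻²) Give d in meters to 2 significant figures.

2GMr/d³ = a_tidal  ⇒  d = (2GMr / a_tidal)^(1/3)
d = (2 × 6.674×10⁻¹¹ × (2.0 × 10³¹) × (18) / (110))^(1/3)
  = 7.6 × 10⁶ m

7.6 × 10⁶ m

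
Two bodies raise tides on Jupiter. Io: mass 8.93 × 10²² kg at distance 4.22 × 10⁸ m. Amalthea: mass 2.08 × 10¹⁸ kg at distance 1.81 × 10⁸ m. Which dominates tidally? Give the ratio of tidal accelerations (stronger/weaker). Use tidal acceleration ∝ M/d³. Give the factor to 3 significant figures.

Tidal stretch scales as M/d³; compute that for each body.
Io: (8.93 × 10²²) / (4.22 × 10⁸)³ = 1.188 × 10⁻³
Amalthea: (2.08 × 10¹⁸) / (1.81 × 10⁸)³ = 3.508 × 10⁻⁷
Ratio (larger/smaller) = 3390

Io, by a factor of ≈ 3390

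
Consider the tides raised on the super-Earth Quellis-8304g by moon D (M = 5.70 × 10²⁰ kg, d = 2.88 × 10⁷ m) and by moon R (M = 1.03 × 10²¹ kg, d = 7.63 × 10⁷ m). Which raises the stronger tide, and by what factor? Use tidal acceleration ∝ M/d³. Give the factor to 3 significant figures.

Moon D, by a factor of ≈ 10.3

Compare M/d³ for the two perturbers:
Moon D: (5.70 × 10²⁰) / (2.88 × 10⁷)³ = 2.386 × 10⁻²
Moon R: (1.03 × 10²¹) / (7.63 × 10⁷)³ = 2.319 × 10⁻³
Ratio (larger/smaller) = 10.3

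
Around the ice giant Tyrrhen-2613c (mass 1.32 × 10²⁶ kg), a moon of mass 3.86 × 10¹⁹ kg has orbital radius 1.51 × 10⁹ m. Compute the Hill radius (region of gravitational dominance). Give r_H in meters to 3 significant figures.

6.95 × 10⁶ m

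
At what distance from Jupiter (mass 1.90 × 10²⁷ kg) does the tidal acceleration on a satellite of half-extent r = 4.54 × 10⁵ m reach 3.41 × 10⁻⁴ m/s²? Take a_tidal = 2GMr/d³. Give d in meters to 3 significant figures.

6.96 × 10⁸ m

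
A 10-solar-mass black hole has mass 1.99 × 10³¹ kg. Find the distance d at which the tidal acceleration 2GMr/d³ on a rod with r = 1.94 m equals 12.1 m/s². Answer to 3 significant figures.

7.52 × 10⁶ m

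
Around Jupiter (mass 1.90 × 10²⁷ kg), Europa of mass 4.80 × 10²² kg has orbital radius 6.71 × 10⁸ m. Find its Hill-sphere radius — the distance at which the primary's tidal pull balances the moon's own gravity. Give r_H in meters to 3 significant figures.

r_H ≈ a (m/3M)^(1/3)
    = (6.71 × 10⁸) × (4.80 × 10²² / (3 × 1.90 × 10²⁷))^(1/3)
    = 1.37 × 10⁷ m

1.37 × 10⁷ m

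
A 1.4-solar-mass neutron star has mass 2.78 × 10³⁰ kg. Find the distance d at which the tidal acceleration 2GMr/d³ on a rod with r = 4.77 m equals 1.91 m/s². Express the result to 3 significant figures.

9.75 × 10⁶ m

2GMr/d³ = a_tidal  ⇒  d = (2GMr / a_tidal)^(1/3)
d = (2 × 6.674×10⁻¹¹ × (2.78 × 10³⁰) × (4.77) / (1.91))^(1/3)
  = 9.75 × 10⁶ m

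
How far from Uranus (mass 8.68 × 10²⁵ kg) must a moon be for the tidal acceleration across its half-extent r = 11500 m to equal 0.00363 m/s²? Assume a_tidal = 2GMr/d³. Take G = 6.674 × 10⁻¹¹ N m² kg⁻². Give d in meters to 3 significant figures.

3.32 × 10⁷ m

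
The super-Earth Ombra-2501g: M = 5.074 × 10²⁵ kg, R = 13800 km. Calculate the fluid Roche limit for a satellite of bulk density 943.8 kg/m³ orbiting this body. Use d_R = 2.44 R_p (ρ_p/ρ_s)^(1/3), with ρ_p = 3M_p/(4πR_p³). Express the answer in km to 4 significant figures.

57130 km

ρ_p = 3M_p/(4πR_p³) = 3 × (5.074 × 10²⁵) / (4π × (1.380 × 10⁷ m)³) = 4609 kg/m³
d_R = 2.44 × 13800 km × (4609/943.8)^(1/3)
    = 57130 km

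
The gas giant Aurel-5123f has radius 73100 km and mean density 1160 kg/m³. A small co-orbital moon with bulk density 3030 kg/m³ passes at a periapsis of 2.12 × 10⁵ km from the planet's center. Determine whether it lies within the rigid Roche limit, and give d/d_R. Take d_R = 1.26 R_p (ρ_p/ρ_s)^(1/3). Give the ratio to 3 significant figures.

d_R = 1.26 × (73100 km) × (1160/3030)^(1/3) = 66880 km
d/d_R = (2.12 × 10⁵) / (66880) = 3.17
Since d/d_R > 1, the body is outside the Roche limit.

outside; d/d_R ≈ 3.17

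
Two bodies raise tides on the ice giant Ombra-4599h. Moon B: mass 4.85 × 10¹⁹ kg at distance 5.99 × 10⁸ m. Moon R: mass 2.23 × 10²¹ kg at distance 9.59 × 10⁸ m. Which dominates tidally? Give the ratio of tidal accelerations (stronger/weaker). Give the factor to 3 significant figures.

Tidal stretch scales as M/d³; compute that for each body.
Moon B: (4.85 × 10¹⁹) / (5.99 × 10⁸)³ = 2.257 × 10⁻⁷
Moon R: (2.23 × 10²¹) / (9.59 × 10⁸)³ = 2.528 × 10⁻⁶
Ratio (larger/smaller) = 11.2

Moon R, by a factor of ≈ 11.2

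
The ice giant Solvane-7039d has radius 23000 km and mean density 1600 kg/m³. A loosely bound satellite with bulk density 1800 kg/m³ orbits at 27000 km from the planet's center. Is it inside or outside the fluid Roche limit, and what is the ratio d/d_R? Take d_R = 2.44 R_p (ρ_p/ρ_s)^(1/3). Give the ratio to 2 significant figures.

inside; d/d_R ≈ 0.50

d_R = 2.44 × (23000 km) × (1600/1800)^(1/3) = 53960 km
d/d_R = (27000) / (53960) = 0.50
Since d/d_R < 1, the body is inside the Roche limit.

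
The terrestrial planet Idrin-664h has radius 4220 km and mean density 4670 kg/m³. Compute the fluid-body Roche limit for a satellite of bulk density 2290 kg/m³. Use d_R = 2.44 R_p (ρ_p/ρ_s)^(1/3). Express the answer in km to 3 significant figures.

d_R = 2.44 × 4220 km × (4670/2290)^(1/3)
    = 13100 km

13100 km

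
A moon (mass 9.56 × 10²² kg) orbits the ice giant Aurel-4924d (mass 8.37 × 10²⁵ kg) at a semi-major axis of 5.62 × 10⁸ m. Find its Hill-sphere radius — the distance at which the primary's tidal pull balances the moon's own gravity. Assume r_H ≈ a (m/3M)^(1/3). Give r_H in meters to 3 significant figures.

4.07 × 10⁷ m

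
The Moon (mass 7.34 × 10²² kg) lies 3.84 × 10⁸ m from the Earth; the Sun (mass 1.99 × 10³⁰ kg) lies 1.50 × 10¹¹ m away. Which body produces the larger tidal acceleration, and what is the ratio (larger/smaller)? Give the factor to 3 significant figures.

Tidal stretch scales as M/d³; compute that for each body.
The Moon: (7.34 × 10²²) / (3.84 × 10⁸)³ = 1.296 × 10⁻³
The Sun: (1.99 × 10³⁰) / (1.50 × 10¹¹)³ = 5.896 × 10⁻⁴
Ratio (larger/smaller) = 2.20

The Moon, by a factor of ≈ 2.20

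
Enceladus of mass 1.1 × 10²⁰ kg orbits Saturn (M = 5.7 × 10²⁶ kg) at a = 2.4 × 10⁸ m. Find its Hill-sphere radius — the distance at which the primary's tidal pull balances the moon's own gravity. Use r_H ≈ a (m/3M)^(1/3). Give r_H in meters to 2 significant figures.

r_H ≈ a (m/3M)^(1/3)
    = (2.4 × 10⁸) × (1.1 × 10²⁰ / (3 × 5.7 × 10²⁶))^(1/3)
    = 9.6 × 10⁵ m

9.6 × 10⁵ m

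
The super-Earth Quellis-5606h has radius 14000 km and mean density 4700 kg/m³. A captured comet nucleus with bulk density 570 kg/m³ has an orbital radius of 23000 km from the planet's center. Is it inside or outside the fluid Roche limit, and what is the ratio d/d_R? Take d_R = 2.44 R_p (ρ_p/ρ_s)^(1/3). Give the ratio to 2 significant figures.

inside; d/d_R ≈ 0.33

d_R = 2.44 × (14000 km) × (4700/570)^(1/3) = 69010 km
d/d_R = (23000) / (69010) = 0.33
Since d/d_R < 1, the body is inside the Roche limit.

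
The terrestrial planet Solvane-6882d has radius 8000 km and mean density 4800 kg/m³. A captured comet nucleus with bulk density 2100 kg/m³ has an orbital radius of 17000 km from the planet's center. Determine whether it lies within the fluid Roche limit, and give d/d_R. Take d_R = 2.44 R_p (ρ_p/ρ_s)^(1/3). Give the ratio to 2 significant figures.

inside; d/d_R ≈ 0.66

d_R = 2.44 × (8000 km) × (4800/2100)^(1/3) = 25710 km
d/d_R = (17000) / (25710) = 0.66
Since d/d_R < 1, the body is inside the Roche limit.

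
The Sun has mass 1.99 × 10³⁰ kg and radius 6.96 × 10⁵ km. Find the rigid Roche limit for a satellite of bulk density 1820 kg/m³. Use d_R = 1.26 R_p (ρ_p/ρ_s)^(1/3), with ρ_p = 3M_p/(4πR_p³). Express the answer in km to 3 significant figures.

ρ_p = 3M_p/(4πR_p³) = 3 × (1.99 × 10³⁰) / (4π × (6.96 × 10⁸ m)³) = 1410 kg/m³
d_R = 1.26 × 6.96 × 10⁵ km × (1410/1820)^(1/3)
    = 8.05 × 10⁵ km

8.05 × 10⁵ km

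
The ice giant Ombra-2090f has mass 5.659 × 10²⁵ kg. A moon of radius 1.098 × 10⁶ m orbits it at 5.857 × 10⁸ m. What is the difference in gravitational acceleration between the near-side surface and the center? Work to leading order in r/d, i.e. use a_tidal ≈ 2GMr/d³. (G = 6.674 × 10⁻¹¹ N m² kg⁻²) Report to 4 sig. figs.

Δg = 2GMr/d³
   = 2 × (6.674 × 10⁻¹¹) × (5.659 × 10²⁵) × (1.098 × 10⁶) / (5.857 × 10⁸)³
   = 4.128 × 10⁻⁵ m/s²

4.128 × 10⁻⁵ m/s²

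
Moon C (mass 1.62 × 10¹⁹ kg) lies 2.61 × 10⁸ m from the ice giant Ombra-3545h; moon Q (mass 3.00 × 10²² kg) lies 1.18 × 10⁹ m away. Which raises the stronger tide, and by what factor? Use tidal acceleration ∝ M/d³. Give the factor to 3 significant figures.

Moon Q, by a factor of ≈ 20.0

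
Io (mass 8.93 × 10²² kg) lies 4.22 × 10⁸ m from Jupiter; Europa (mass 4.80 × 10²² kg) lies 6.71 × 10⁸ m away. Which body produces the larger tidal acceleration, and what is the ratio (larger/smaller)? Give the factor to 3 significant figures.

Tidal acceleration ∝ M/d³, so compare M/d³ for each.
Io: (8.93 × 10²²) / (4.22 × 10⁸)³ = 1.188 × 10⁻³
Europa: (4.80 × 10²²) / (6.71 × 10⁸)³ = 1.589 × 10⁻⁴
Ratio (larger/smaller) = 7.48

Io, by a factor of ≈ 7.48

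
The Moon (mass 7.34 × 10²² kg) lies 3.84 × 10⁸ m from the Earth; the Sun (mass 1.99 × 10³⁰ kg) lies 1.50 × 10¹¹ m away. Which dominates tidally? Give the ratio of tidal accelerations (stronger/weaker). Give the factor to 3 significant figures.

The Moon, by a factor of ≈ 2.20

Compare M/d³ for the two perturbers:
The Moon: (7.34 × 10²²) / (3.84 × 10⁸)³ = 1.296 × 10⁻³
The Sun: (1.99 × 10³⁰) / (1.50 × 10¹¹)³ = 5.896 × 10⁻⁴
Ratio (larger/smaller) = 2.20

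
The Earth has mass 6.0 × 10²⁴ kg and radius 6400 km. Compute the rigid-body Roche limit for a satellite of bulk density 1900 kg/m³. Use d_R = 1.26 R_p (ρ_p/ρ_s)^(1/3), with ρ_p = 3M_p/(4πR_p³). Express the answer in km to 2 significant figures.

11000 km

ρ_p = 3M_p/(4πR_p³) = 3 × (6.0 × 10²⁴) / (4π × (6.4 × 10⁶ m)³) = 5500 kg/m³
d_R = 1.26 × 6400 km × (5500/1900)^(1/3)
    = 11000 km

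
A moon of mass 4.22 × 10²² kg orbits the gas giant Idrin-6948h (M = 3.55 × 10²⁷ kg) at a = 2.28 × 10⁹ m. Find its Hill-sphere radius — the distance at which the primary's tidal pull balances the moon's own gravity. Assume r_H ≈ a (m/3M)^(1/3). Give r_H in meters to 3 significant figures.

r_H ≈ a (m/3M)^(1/3)
    = (2.28 × 10⁹) × (4.22 × 10²² / (3 × 3.55 × 10²⁷))^(1/3)
    = 3.61 × 10⁷ m

3.61 × 10⁷ m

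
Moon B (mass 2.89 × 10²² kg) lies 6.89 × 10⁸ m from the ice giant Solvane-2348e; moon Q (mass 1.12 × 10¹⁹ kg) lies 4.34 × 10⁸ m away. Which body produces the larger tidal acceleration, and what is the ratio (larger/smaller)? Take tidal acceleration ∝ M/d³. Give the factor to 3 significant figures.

The tide-raising term goes as M/d³ (the gradient of a 1/d² field).
Moon B: (2.89 × 10²²) / (6.89 × 10⁸)³ = 8.836 × 10⁻⁵
Moon Q: (1.12 × 10¹⁹) / (4.34 × 10⁸)³ = 1.370 × 10⁻⁷
Ratio (larger/smaller) = 645

Moon B, by a factor of ≈ 645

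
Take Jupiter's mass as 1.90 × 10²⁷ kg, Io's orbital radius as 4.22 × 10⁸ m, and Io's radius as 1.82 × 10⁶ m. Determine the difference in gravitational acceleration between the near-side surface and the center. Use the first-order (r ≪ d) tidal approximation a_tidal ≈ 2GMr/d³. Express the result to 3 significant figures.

6.14 × 10⁻³ m/s²

Δg = 2GMr/d³
   = 2 × (6.674 × 10⁻¹¹) × (1.90 × 10²⁷) × (1.82 × 10⁶) / (4.22 × 10⁸)³
   = 6.14 × 10⁻³ m/s²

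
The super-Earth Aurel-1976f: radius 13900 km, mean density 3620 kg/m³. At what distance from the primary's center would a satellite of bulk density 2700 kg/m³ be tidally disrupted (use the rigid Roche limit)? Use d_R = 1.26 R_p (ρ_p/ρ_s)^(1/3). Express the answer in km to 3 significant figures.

d_R = 1.26 × 13900 km × (3620/2700)^(1/3)
    = 19300 km

19300 km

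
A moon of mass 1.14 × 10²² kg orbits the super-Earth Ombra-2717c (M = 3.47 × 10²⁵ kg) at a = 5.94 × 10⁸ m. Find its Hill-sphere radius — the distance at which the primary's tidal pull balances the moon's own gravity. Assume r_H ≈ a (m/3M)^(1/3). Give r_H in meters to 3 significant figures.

r_H ≈ a (m/3M)^(1/3)
    = (5.94 × 10⁸) × (1.14 × 10²² / (3 × 3.47 × 10²⁵))^(1/3)
    = 2.84 × 10⁷ m

2.84 × 10⁷ m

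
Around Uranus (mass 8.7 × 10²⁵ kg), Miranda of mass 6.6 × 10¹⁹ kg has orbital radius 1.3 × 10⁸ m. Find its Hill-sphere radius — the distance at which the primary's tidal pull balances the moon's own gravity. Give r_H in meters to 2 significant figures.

8.2 × 10⁵ m

r_H ≈ a (m/3M)^(1/3)
    = (1.3 × 10⁸) × (6.6 × 10¹⁹ / (3 × 8.7 × 10²⁵))^(1/3)
    = 8.2 × 10⁵ m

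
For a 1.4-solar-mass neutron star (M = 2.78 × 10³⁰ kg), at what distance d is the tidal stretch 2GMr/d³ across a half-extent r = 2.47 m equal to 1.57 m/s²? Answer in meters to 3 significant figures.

8.36 × 10⁶ m

2GMr/d³ = a_tidal  ⇒  d = (2GMr / a_tidal)^(1/3)
d = (2 × 6.674×10⁻¹¹ × (2.78 × 10³⁰) × (2.47) / (1.57))^(1/3)
  = 8.36 × 10⁶ m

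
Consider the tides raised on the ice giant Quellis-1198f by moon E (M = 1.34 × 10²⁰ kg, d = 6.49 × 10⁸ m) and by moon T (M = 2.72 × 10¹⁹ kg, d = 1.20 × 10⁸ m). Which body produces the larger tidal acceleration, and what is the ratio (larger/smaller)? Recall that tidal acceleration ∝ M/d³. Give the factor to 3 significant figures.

Tidal acceleration ∝ M/d³, so compare M/d³ for each.
Moon E: (1.34 × 10²⁰) / (6.49 × 10⁸)³ = 4.902 × 10⁻⁷
Moon T: (2.72 × 10¹⁹) / (1.20 × 10⁸)³ = 1.574 × 10⁻⁵
Ratio (larger/smaller) = 32.1

Moon T, by a factor of ≈ 32.1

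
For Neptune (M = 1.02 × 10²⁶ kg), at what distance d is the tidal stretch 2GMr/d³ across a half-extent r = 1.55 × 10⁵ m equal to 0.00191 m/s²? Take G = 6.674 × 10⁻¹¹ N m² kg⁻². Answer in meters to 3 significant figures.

2GMr/d³ = a_tidal  ⇒  d = (2GMr / a_tidal)^(1/3)
d = (2 × 6.674×10⁻¹¹ × (1.02 × 10²⁶) × (1.55 × 10⁵) / (0.00191))^(1/3)
  = 1.03 × 10⁸ m

1.03 × 10⁸ m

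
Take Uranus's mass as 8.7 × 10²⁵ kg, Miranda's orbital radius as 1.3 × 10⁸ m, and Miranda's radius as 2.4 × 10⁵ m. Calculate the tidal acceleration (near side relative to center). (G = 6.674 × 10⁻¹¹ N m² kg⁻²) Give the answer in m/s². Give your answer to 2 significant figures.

1.3 × 10⁻³ m/s²

Δa = 2GMr/d³
   = 2 × (6.674 × 10⁻¹¹) × (8.7 × 10²⁵) × (2.4 × 10⁵) / (1.3 × 10⁸)³
   = 1.3 × 10⁻³ m/s²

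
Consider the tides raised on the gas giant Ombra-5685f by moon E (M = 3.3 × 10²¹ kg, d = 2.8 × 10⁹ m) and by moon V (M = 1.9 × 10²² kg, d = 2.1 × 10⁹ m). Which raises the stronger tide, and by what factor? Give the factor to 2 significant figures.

Moon V, by a factor of ≈ 14

Compare M/d³ for the two perturbers:
Moon E: (3.3 × 10²¹) / (2.8 × 10⁹)³ = 1.503 × 10⁻⁷
Moon V: (1.9 × 10²²) / (2.1 × 10⁹)³ = 2.052 × 10⁻⁶
Ratio (larger/smaller) = 14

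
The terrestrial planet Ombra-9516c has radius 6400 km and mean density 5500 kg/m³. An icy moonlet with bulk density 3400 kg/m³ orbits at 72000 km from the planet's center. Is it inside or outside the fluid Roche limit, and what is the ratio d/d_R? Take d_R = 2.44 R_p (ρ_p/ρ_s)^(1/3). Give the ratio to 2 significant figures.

outside; d/d_R ≈ 3.9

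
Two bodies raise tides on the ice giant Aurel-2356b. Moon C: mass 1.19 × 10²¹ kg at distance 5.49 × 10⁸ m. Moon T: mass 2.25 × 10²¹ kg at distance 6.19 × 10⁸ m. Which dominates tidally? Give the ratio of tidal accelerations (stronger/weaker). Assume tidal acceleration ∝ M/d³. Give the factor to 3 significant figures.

Moon T, by a factor of ≈ 1.32

Tidal stretch scales as M/d³; compute that for each body.
Moon C: (1.19 × 10²¹) / (5.49 × 10⁸)³ = 7.192 × 10⁻⁶
Moon T: (2.25 × 10²¹) / (6.19 × 10⁸)³ = 9.487 × 10⁻⁶
Ratio (larger/smaller) = 1.32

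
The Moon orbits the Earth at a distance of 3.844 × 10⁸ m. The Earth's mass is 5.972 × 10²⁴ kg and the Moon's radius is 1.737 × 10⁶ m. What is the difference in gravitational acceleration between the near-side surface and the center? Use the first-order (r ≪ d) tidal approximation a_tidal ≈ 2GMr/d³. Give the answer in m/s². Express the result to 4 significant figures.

2.438 × 10⁻⁵ m/s²

Differencing GM/(d−r)² and GM/d² to first order in r/d gives 2GMr/d³.
Δa = 2GMr/d³
   = 2 × (6.674 × 10⁻¹¹) × (5.972 × 10²⁴) × (1.737 × 10⁶) / (3.844 × 10⁸)³
   = 2.438 × 10⁻⁵ m/s²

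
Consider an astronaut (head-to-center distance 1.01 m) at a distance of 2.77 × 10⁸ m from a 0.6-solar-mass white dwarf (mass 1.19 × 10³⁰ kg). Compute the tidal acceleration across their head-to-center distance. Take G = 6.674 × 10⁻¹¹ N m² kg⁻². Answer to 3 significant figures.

Δg = 2GMr/d³
   = 2 × (6.674 × 10⁻¹¹) × (1.19 × 10³⁰) × (1.01) / (2.77 × 10⁸)³
   = 7.55 × 10⁻⁶ m/s²

7.55 × 10⁻⁶ m/s²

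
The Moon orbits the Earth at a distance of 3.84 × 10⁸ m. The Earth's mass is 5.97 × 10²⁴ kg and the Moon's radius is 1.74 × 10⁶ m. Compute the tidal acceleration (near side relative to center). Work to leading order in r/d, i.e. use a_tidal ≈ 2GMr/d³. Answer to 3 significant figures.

Δg = 2GMr/d³
   = 2 × (6.674 × 10⁻¹¹) × (5.97 × 10²⁴) × (1.74 × 10⁶) / (3.84 × 10⁸)³
   = 2.45 × 10⁻⁵ m/s²

2.45 × 10⁻⁵ m/s²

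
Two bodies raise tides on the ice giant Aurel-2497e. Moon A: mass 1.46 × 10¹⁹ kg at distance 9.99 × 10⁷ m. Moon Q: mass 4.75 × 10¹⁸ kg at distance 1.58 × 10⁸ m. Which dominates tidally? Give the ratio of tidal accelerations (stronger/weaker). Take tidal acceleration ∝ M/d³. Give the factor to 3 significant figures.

Moon A, by a factor of ≈ 12.2

Compare M/d³ for the two perturbers:
Moon A: (1.46 × 10¹⁹) / (9.99 × 10⁷)³ = 1.464 × 10⁻⁵
Moon Q: (4.75 × 10¹⁸) / (1.58 × 10⁸)³ = 1.204 × 10⁻⁶
Ratio (larger/smaller) = 12.2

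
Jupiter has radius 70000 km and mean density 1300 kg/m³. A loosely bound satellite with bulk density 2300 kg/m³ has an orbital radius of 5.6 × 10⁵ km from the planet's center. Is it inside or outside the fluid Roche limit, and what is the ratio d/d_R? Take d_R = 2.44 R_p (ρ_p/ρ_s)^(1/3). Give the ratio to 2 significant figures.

d_R = 2.44 × (70000 km) × (1300/2300)^(1/3) = 1.412 × 10⁵ km
d/d_R = (5.6 × 10⁵) / (1.412 × 10⁵) = 4.0
Since d/d_R > 1, the body is outside the Roche limit.

outside; d/d_R ≈ 4.0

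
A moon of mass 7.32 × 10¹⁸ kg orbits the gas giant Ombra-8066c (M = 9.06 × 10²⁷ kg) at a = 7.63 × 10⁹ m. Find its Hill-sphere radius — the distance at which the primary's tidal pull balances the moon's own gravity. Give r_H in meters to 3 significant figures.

4.93 × 10⁶ m

r_H ≈ a (m/3M)^(1/3)
    = (7.63 × 10⁹) × (7.32 × 10¹⁸ / (3 × 9.06 × 10²⁷))^(1/3)
    = 4.93 × 10⁶ m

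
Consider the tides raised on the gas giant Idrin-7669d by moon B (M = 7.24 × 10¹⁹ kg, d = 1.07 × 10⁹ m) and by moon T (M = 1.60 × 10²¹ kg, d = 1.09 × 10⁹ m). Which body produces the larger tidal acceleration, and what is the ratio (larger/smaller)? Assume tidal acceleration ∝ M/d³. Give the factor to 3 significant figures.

Moon T, by a factor of ≈ 20.9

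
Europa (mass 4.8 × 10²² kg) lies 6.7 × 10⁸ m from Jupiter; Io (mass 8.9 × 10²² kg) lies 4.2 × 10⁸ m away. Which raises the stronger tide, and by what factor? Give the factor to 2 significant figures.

Compare M/d³ for the two perturbers:
Europa: (4.8 × 10²²) / (6.7 × 10⁸)³ = 1.596 × 10⁻⁴
Io: (8.9 × 10²²) / (4.2 × 10⁸)³ = 1.201 × 10⁻³
Ratio (larger/smaller) = 7.5

Io, by a factor of ≈ 7.5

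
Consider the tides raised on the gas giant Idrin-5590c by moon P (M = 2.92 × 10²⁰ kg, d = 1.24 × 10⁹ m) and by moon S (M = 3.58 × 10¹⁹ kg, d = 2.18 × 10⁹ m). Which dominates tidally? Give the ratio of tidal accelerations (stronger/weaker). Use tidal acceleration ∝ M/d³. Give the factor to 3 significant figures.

Tidal acceleration ∝ M/d³, so compare M/d³ for each.
Moon P: (2.92 × 10²⁰) / (1.24 × 10⁹)³ = 1.532 × 10⁻⁷
Moon S: (3.58 × 10¹⁹) / (2.18 × 10⁹)³ = 3.456 × 10⁻⁹
Ratio (larger/smaller) = 44.3

Moon P, by a factor of ≈ 44.3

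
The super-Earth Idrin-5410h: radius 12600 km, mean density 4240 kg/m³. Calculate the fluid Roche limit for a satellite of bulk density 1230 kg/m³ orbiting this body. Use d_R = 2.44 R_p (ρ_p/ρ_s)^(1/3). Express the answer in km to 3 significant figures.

46400 km

d_R = 2.44 × 12600 km × (4240/1230)^(1/3)
    = 46400 km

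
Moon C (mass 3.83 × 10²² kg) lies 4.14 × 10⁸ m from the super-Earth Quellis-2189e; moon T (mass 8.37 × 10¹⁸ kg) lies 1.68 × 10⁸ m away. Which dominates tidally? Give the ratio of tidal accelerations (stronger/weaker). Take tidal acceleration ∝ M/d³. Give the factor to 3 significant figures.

Moon C, by a factor of ≈ 306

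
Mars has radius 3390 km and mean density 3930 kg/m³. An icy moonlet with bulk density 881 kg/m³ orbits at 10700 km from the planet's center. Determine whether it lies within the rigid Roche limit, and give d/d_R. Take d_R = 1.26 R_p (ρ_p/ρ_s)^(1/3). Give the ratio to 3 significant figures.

outside; d/d_R ≈ 1.52

d_R = 1.26 × (3390 km) × (3930/881)^(1/3) = 7031 km
d/d_R = (10700) / (7031) = 1.52
Since d/d_R > 1, the body is outside the Roche limit.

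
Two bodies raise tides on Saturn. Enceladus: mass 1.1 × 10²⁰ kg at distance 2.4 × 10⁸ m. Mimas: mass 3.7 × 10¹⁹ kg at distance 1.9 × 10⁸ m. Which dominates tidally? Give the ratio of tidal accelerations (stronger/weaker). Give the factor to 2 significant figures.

Enceladus, by a factor of ≈ 1.5

Tidal stretch scales as M/d³; compute that for each body.
Enceladus: (1.1 × 10²⁰) / (2.4 × 10⁸)³ = 7.957 × 10⁻⁶
Mimas: (3.7 × 10¹⁹) / (1.9 × 10⁸)³ = 5.394 × 10⁻⁶
Ratio (larger/smaller) = 1.5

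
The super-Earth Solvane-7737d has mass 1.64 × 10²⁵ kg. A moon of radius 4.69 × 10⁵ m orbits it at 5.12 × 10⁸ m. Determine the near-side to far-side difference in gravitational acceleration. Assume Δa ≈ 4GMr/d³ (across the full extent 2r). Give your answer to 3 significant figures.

1.53 × 10⁻⁵ m/s²

a_tidal = 4GMr/d³
        = 4 × (6.674 × 10⁻¹¹) × (1.64 × 10²⁵) × (4.69 × 10⁵) / (5.12 × 10⁸)³
        = 1.53 × 10⁻⁵ m/s²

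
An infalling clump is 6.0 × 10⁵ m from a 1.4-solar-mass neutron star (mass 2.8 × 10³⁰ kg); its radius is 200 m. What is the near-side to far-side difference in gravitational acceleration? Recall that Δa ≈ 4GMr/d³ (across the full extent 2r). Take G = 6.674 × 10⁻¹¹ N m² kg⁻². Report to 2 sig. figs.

6.9 × 10⁵ m/s²

Δg = 4GMr/d³
   = 4 × (6.674 × 10⁻¹¹) × (2.8 × 10³⁰) × (200) / (6.0 × 10⁵)³
   = 6.9 × 10⁵ m/s²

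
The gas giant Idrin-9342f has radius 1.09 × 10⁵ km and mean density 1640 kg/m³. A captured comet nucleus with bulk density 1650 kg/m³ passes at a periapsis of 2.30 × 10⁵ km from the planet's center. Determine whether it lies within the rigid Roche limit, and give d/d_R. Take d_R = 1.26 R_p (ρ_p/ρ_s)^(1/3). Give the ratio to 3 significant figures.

outside; d/d_R ≈ 1.68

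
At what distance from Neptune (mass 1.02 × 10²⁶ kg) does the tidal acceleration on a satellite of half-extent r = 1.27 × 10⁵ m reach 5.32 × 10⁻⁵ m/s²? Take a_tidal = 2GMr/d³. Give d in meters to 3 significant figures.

2GMr/d³ = a_tidal  ⇒  d = (2GMr / a_tidal)^(1/3)
d = (2 × 6.674×10⁻¹¹ × (1.02 × 10²⁶) × (1.27 × 10⁵) / (5.32 × 10⁻⁵))^(1/3)
  = 3.19 × 10⁸ m

3.19 × 10⁸ m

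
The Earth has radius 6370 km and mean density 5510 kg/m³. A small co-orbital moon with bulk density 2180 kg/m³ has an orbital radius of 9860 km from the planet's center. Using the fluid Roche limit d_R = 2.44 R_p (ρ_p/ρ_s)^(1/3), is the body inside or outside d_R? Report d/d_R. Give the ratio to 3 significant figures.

inside; d/d_R ≈ 0.466

d_R = 2.44 × (6370 km) × (5510/2180)^(1/3) = 21170 km
d/d_R = (9860) / (21170) = 0.466
Since d/d_R < 1, the body is inside the Roche limit.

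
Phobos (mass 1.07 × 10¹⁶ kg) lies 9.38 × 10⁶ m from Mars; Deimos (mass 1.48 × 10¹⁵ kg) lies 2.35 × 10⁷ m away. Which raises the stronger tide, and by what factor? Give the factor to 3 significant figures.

Phobos, by a factor of ≈ 114

Compare M/d³ for the two perturbers:
Phobos: (1.07 × 10¹⁶) / (9.38 × 10⁶)³ = 1.297 × 10⁻⁵
Deimos: (1.48 × 10¹⁵) / (2.35 × 10⁷)³ = 1.140 × 10⁻⁷
Ratio (larger/smaller) = 114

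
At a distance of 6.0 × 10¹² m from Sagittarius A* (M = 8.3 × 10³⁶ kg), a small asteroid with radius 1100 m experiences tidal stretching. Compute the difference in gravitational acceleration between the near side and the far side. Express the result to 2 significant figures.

1.1 × 10⁻⁸ m/s²

Δg = 4GMr/d³
   = 4 × (6.674 × 10⁻¹¹) × (8.3 × 10³⁶) × (1100) / (6.0 × 10¹²)³
   = 1.1 × 10⁻⁸ m/s²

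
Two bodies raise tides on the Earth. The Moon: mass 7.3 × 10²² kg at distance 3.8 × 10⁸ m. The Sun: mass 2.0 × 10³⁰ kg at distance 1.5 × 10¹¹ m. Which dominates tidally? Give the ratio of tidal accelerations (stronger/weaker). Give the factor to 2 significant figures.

The Moon, by a factor of ≈ 2.2

Tidal stretch scales as M/d³; compute that for each body.
The Moon: (7.3 × 10²²) / (3.8 × 10⁸)³ = 1.330 × 10⁻³
The Sun: (2.0 × 10³⁰) / (1.5 × 10¹¹)³ = 5.926 × 10⁻⁴
Ratio (larger/smaller) = 2.2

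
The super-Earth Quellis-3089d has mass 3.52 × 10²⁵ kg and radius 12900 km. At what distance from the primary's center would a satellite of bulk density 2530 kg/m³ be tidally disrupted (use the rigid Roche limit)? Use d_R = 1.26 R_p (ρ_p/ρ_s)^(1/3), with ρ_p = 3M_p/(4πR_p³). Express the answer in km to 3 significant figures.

18800 km

ρ_p = 3M_p/(4πR_p³) = 3 × (3.52 × 10²⁵) / (4π × (1.29 × 10⁷ m)³) = 3910 kg/m³
d_R = 1.26 × 12900 km × (3910/2530)^(1/3)
    = 18800 km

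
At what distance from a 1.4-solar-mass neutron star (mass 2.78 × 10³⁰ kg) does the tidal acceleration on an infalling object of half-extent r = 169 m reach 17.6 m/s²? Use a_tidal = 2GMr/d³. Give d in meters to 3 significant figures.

1.53 × 10⁷ m

2GMr/d³ = a_tidal  ⇒  d = (2GMr / a_tidal)^(1/3)
d = (2 × 6.674×10⁻¹¹ × (2.78 × 10³⁰) × (169) / (17.6))^(1/3)
  = 1.53 × 10⁷ m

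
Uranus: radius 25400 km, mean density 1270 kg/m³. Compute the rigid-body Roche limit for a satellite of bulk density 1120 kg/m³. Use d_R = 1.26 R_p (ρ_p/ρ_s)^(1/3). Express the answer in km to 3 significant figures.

d_R = 1.26 × 25400 km × (1270/1120)^(1/3)
    = 33400 km

33400 km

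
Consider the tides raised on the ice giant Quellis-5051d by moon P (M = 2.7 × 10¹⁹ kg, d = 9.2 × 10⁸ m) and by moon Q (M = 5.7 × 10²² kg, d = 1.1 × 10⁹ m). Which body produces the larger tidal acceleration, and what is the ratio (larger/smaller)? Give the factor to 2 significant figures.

Moon Q, by a factor of ≈ 1200

Compare M/d³ for the two perturbers:
Moon P: (2.7 × 10¹⁹) / (9.2 × 10⁸)³ = 3.467 × 10⁻⁸
Moon Q: (5.7 × 10²²) / (1.1 × 10⁹)³ = 4.282 × 10⁻⁵
Ratio (larger/smaller) = 1200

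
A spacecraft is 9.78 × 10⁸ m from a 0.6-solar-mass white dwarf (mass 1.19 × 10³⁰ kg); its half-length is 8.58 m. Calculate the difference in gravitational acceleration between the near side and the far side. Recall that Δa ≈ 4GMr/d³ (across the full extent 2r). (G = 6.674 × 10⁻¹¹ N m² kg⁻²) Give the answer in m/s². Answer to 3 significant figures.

2.91 × 10⁻⁶ m/s²

a_tidal = 4GMr/d³
        = 4 × (6.674 × 10⁻¹¹) × (1.19 × 10³⁰) × (8.58) / (9.78 × 10⁸)³
        = 2.91 × 10⁻⁶ m/s²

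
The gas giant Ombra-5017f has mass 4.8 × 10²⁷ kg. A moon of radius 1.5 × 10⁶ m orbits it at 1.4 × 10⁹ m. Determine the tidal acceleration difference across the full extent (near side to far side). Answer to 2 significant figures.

Δa = 4GMr/d³
   = 4 × (6.674 × 10⁻¹¹) × (4.8 × 10²⁷) × (1.5 × 10⁶) / (1.4 × 10⁹)³
   = 7.0 × 10⁻⁴ m/s²

7.0 × 10⁻⁴ m/s²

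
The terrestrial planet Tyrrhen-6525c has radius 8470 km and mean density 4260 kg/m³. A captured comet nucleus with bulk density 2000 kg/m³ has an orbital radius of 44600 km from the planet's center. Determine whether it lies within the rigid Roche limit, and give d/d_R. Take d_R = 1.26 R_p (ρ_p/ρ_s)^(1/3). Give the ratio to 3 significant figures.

d_R = 1.26 × (8470 km) × (4260/2000)^(1/3) = 13730 km
d/d_R = (44600) / (13730) = 3.25
Since d/d_R > 1, the body is outside the Roche limit.

outside; d/d_R ≈ 3.25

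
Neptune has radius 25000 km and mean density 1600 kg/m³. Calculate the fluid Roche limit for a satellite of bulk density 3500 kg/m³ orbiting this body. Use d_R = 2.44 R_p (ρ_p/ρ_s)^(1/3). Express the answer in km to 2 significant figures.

47000 km

d_R = 2.44 × 25000 km × (1600/3500)^(1/3)
    = 47000 km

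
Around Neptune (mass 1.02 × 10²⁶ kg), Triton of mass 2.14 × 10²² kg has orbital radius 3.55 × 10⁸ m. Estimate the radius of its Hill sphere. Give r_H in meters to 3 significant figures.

1.46 × 10⁷ m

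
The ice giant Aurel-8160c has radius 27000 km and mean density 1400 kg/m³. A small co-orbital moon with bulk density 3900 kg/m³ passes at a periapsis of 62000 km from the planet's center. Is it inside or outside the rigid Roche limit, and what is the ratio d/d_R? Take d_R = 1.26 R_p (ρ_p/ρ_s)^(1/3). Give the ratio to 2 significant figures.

d_R = 1.26 × (27000 km) × (1400/3900)^(1/3) = 24180 km
d/d_R = (62000) / (24180) = 2.6
Since d/d_R > 1, the body is outside the Roche limit.

outside; d/d_R ≈ 2.6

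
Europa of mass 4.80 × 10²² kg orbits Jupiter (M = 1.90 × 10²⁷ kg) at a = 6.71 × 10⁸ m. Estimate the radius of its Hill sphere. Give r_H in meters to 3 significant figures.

1.37 × 10⁷ m

r_H ≈ a (m/3M)^(1/3)
    = (6.71 × 10⁸) × (4.80 × 10²² / (3 × 1.90 × 10²⁷))^(1/3)
    = 1.37 × 10⁷ m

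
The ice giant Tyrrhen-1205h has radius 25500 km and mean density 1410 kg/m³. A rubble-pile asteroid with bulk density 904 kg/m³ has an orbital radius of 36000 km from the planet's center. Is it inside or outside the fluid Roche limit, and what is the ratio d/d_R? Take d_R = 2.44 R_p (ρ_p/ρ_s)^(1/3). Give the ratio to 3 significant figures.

inside; d/d_R ≈ 0.499

d_R = 2.44 × (25500 km) × (1410/904)^(1/3) = 72160 km
d/d_R = (36000) / (72160) = 0.499
Since d/d_R < 1, the body is inside the Roche limit.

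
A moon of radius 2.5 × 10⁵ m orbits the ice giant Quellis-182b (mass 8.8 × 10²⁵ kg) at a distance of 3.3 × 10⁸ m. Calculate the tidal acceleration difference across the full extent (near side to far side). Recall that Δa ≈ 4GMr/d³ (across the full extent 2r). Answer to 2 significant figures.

1.6 × 10⁻⁴ m/s²

Near-to-far spans 2r, so the tidal difference is twice the near-to-center value: 4GMr/d³.
Δg = 4GMr/d³
   = 4 × (6.674 × 10⁻¹¹) × (8.8 × 10²⁵) × (2.5 × 10⁵) / (3.3 × 10⁸)³
   = 1.6 × 10⁻⁴ m/s²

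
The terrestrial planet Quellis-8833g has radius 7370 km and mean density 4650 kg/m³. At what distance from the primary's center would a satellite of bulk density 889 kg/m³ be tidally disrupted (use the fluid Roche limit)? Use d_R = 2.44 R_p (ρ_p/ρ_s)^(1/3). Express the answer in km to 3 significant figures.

d_R = 2.44 × 7370 km × (4650/889)^(1/3)
    = 31200 km

31200 km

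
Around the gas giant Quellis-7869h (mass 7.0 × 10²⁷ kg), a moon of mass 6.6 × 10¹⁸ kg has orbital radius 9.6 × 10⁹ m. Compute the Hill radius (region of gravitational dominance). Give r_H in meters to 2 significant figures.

6.5 × 10⁶ m

r_H ≈ a (m/3M)^(1/3)
    = (9.6 × 10⁹) × (6.6 × 10¹⁸ / (3 × 7.0 × 10²⁷))^(1/3)
    = 6.5 × 10⁶ m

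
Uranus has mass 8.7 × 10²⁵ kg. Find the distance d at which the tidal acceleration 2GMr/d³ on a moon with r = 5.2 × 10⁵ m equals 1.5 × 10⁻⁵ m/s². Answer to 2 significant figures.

2GMr/d³ = a_tidal  ⇒  d = (2GMr / a_tidal)^(1/3)
d = (2 × 6.674×10⁻¹¹ × (8.7 × 10²⁵) × (5.2 × 10⁵) / (1.5 × 10⁻⁵))^(1/3)
  = 7.4 × 10⁸ m

7.4 × 10⁸ m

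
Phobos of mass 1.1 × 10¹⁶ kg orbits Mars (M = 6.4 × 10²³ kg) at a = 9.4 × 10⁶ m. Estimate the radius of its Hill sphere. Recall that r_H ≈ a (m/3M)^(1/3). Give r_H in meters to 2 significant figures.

r_H ≈ a (m/3M)^(1/3)
    = (9.4 × 10⁶) × (1.1 × 10¹⁶ / (3 × 6.4 × 10²³))^(1/3)
    = 1.7 × 10⁴ m

1.7 × 10⁴ m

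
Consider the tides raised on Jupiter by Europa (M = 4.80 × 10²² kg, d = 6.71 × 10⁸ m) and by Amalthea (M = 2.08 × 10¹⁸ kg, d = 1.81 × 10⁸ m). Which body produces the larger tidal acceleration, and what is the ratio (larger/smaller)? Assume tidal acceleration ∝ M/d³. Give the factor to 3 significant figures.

Compare M/d³ for the two perturbers:
Europa: (4.80 × 10²²) / (6.71 × 10⁸)³ = 1.589 × 10⁻⁴
Amalthea: (2.08 × 10¹⁸) / (1.81 × 10⁸)³ = 3.508 × 10⁻⁷
Ratio (larger/smaller) = 453

Europa, by a factor of ≈ 453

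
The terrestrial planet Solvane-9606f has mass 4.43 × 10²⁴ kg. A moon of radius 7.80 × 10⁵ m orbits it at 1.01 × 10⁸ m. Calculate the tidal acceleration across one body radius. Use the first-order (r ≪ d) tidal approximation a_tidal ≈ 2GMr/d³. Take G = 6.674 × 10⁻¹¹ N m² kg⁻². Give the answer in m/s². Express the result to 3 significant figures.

Δa = 2GMr/d³
   = 2 × (6.674 × 10⁻¹¹) × (4.43 × 10²⁴) × (7.80 × 10⁵) / (1.01 × 10⁸)³
   = 4.48 × 10⁻⁴ m/s²

4.48 × 10⁻⁴ m/s²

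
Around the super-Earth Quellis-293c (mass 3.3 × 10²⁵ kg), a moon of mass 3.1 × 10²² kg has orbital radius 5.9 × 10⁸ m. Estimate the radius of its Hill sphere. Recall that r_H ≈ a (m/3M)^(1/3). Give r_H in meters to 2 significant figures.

r_H ≈ a (m/3M)^(1/3)
    = (5.9 × 10⁸) × (3.1 × 10²² / (3 × 3.3 × 10²⁵))^(1/3)
    = 4.0 × 10⁷ m

4.0 × 10⁷ m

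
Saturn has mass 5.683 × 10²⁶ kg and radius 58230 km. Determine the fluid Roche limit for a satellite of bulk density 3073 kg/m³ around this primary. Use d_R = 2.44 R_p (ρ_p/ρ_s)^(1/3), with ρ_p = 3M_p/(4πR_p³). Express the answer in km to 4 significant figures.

86240 km

ρ_p = 3M_p/(4πR_p³) = 3 × (5.683 × 10²⁶) / (4π × (5.823 × 10⁷ m)³) = 687.1 kg/m³
d_R = 2.44 × 58230 km × (687.1/3073)^(1/3)
    = 86240 km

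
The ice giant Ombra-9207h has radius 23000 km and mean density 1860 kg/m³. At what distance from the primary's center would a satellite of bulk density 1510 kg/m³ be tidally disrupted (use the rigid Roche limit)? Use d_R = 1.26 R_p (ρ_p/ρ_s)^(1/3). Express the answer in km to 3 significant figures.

31100 km

d_R = 1.26 × 23000 km × (1860/1510)^(1/3)
    = 31100 km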